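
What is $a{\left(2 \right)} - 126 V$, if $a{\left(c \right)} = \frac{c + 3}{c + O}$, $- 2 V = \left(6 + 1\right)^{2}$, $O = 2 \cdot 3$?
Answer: $\frac{24701}{8} \approx 3087.6$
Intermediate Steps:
$O = 6$
$V = - \frac{49}{2}$ ($V = - \frac{\left(6 + 1\right)^{2}}{2} = - \frac{7^{2}}{2} = \left(- \frac{1}{2}\right) 49 = - \frac{49}{2} \approx -24.5$)
$a{\left(c \right)} = \frac{3 + c}{6 + c}$ ($a{\left(c \right)} = \frac{c + 3}{c + 6} = \frac{3 + c}{6 + c}$)
$a{\left(2 \right)} - 126 V = \frac{3 + 2}{6 + 2} - -3087 = \frac{1}{8} \cdot 5 + 3087 = \frac{5}{8} + 3087 = \frac{24701}{8}$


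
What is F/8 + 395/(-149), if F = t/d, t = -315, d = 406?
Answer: -189985/69136 ≈ -2.7480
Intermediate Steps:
F = -45/58 (F = -315/406 = -315*1/406 = -45/58 ≈ -0.77586)
F/8 + 395/(-149) = -45/58/8 + 395/(-149) = -45/58*1/8 + 395*(-1/149) = -45/464 - 395/149 = -189985/69136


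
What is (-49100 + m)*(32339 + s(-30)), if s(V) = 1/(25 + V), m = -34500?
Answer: -2703523680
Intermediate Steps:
(-49100 + m)*(32339 + s(-30)) = (-49100 - 34500)*(32339 + 1/(25 - 30)) = -83600*(32339 + 1/(-5)) = -83600*(32339 - ⅕) = -83600*161694/5 = -2703523680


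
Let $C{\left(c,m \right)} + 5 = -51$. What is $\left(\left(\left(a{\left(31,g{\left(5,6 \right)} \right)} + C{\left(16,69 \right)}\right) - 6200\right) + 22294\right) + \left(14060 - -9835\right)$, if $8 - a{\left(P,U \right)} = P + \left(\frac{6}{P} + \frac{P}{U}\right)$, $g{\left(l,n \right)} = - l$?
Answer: $\frac{6186981}{155} \approx 39916.0$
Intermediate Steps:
$C{\left(c,m \right)} = -56$ ($C{\left(c,m \right)} = -5 - 51 = -56$)
$a{\left(P,U \right)} = 8 - P - \frac{6}{P} - \frac{P}{U}$ ($a{\left(P,U \right)} = 8 - \left(P + \left(\frac{6}{P} + \frac{P}{U}\right)\right) = 8 - \left(P + \frac{6}{P} + \frac{P}{U}\right) = 8 - P - \frac{6}{P} - \frac{P}{U}$)
$\left(\left(\left(a{\left(31,g{\left(5,6 \right)} \right)} + C{\left(16,69 \right)}\right) - 6200\right) + 22294\right) + \left(14060 - -9835\right) = \left(\left(\left(\left(8 - 31 - \frac{6}{31} - \frac{31}{\left(-1\right) 5}\right) - 56\right) - 6200\right) + 22294\right) + \left(14060 - -9835\right) = \left(\left(\left(\left(8 - 31 - \frac{6}{31} - \frac{31}{-5}\right) - 56\right) - 6200\right) + 22294\right) + \left(14060 + 9835\right) = \left(\left(\left(\left(8 - 31 - \frac{6}{31} - 31 \left(- \frac{1}{5}\right)\right) - 56\right) - 6200\right) + 22294\right) + 23895 = \left(\left(\left(\left(8 - 31 - \frac{6}{31} + \frac{31}{5}\right) - 56\right) - 6200\right) + 22294\right) + 23895 = \left(\left(\left(- \frac{2634}{155} - 56\right) - 6200\right) + 22294\right) + 23895 = \left(\left(- \frac{11314}{155} - 6200\right) + 22294\right) + 23895 = \left(- \frac{972314}{155} + 22294\right) + 23895 = \frac{2483256}{155} + 23895 = \frac{6186981}{155}$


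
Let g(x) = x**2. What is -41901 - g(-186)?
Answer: -76497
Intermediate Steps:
-41901 - g(-186) = -41901 - 1*(-186)**2 = -41901 - 1*34596 = -41901 - 34596 = -76497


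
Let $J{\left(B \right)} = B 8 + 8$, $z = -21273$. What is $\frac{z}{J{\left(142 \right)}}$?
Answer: $- \frac{21273}{1144} \approx -18.595$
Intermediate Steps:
$J{\left(B \right)} = 8 + 8 B$ ($J{\left(B \right)} = 8 B + 8 = 8 + 8 B$)
$\frac{z}{J{\left(142 \right)}} = - \frac{21273}{8 + 8 \cdot 142} = - \frac{21273}{8 + 1136} = - \frac{21273}{1144}$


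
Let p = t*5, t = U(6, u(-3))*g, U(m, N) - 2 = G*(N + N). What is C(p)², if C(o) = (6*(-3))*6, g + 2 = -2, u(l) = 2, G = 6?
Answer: 11664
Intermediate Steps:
U(m, N) = 2 + 12*N (U(m, N) = 2 + 6*(N + N) = 2 + 6*(2*N) = 2 + 12*N)
g = -4 (g = -2 - 2 = -4)
t = -104 (t = (2 + 12*2)*(-4) = (2 + 24)*(-4) = 26*(-4) = -104)
p = -520 (p = -104*5 = -520)
C(o) = -108 (C(o) = -18*6 = -108)
C(p)² = (-108)² = 11664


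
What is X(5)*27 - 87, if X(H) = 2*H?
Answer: 183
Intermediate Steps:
X(5)*27 - 87 = (2*5)*27 - 87 = 10*27 - 87 = 270 - 87 = 183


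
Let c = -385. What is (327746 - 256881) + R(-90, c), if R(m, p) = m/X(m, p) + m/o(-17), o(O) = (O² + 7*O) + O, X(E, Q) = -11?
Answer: 13253175/187 ≈ 70873.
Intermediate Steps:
o(O) = O² + 8*O
R(m, p) = -142*m/1683 (R(m, p) = m/(-11) + m/((-17*(8 - 17))) = m*(-1/11) + m/((-17*(-9))) = -m/11 + m/153 = -142*m/1683)
(327746 - 256881) + R(-90, c) = (327746 - 256881) - 142/1683*(-90) = 70865 + 1420/187 = 13253175/187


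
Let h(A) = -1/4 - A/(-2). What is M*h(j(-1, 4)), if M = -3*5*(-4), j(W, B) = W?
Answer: -45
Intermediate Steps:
h(A) = -¼ + A/2 (h(A) = -1*¼ - A*(-½) = -¼ + A/2)
M = 60 (M = -15*(-4) = 60)
M*h(j(-1, 4)) = 60*(-¼ + (½)*(-1)) = 60*(-¼ - ½) = 60*(-¾) = -45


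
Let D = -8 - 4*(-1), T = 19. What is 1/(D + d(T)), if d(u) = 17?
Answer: 1/13 ≈ 0.076923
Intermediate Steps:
D = -4 (D = -8 + 4 = -4)
1/(D + d(T)) = 1/(-4 + 17) = 1/13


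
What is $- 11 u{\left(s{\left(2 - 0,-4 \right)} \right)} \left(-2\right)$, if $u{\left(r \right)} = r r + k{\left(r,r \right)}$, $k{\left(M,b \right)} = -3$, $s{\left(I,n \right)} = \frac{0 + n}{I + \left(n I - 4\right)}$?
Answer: $- \frac{1562}{25} \approx -62.48$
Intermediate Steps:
$s{\left(I,n \right)} = \frac{n}{-4 + I + I n}$ ($s{\left(I,n \right)} = \frac{n}{I + \left(I n - 4\right)} = \frac{n}{I + \left(-4 + I n\right)} = \frac{n}{-4 + I + I n}$)
$u{\left(r \right)} = -3 + r^{2}$ ($u{\left(r \right)} = r r - 3 = r^{2} - 3 = -3 + r^{2}$)
$- 11 u{\left(s{\left(2 - 0,-4 \right)} \right)} \left(-2\right) = - 11 \left(-3 + \left(- \frac{4}{-4 + \left(2 - 0\right) + \left(2 - 0\right) \left(-4\right)}\right)^{2}\right) \left(-2\right) = - 11 \left(-3 + \left(- \frac{4}{-4 + \left(2 + 0\right) + \left(2 + 0\right) \left(-4\right)}\right)^{2}\right) \left(-2\right) = - 11 \left(-3 + \left(- \frac{4}{-4 + 2 + 2 \left(-4\right)}\right)^{2}\right) \left(-2\right) = - 11 \left(-3 + \left(- \frac{4}{-4 + 2 - 8}\right)^{2}\right) \left(-2\right) = - 11 \left(-3 + \left(- \frac{4}{-10}\right)^{2}\right) \left(-2\right) = - 11 \left(-3 + \left(\left(-4\right) \left(- \frac{1}{10}\right)\right)^{2}\right) \left(-2\right) = - 11 \left(-3 + \left(\frac{2}{5}\right)^{2}\right) \left(-2\right) = - 11 \left(-3 + \frac{4}{25}\right) \left(-2\right) = \left(-11\right) \left(- \frac{71}{25}\right) \left(-2\right) = \frac{781}{25} \left(-2\right) = - \frac{1562}{25}$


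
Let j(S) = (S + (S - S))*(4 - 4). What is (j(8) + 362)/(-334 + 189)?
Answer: -362/145 ≈ -2.4966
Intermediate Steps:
j(S) = 0 (j(S) = (S + 0)*0 = S*0 = 0)
(j(8) + 362)/(-334 + 189) = (0 + 362)/(-334 + 189) = 362/(-145) = 362*(-1/145) = -362/145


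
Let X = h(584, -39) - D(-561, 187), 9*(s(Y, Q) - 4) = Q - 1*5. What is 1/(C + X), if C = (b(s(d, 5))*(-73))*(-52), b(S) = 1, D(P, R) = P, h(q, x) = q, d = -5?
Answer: 1/4941 ≈ 0.00020239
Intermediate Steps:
s(Y, Q) = 31/9 + Q/9 (s(Y, Q) = 4 + (Q - 1*5)/9 = 4 + (Q - 5)/9 = 4 + (-5 + Q)/9 = 4 + (-5/9 + Q/9) = 31/9 + Q/9)
C = 3796 (C = (1*(-73))*(-52) = -73*(-52) = 3796)
X = 1145 (X = 584 - 1*(-561) = 584 + 561 = 1145)
1/(C + X) = 1/(3796 + 1145) = 1/4941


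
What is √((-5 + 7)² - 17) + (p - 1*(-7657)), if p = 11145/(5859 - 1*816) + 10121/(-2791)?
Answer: 35917480011/4691671 + I*√13 ≈ 7655.6 + 3.6056*I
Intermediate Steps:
p = -6644836/4691671 (p = 11145/(5859 - 816) + 10121*(-1/2791) = 11145/5043 - 10121/2791 = 11145*(1/5043) - 10121/2791 = 3715/1681 - 10121/2791 = -6644836/4691671 ≈ -1.4163)
√((-5 + 7)² - 17) + (p - 1*(-7657)) = √((-5 + 7)² - 17) + (-6644836/4691671 - 1*(-7657)) = √(2² - 17) + (-6644836/4691671 + 7657) = √(4 - 17) + 35917480011/4691671 = √(-13) + 35917480011/4691671 = I*√13 + 35917480011/4691671 = 35917480011/4691671 + I*√13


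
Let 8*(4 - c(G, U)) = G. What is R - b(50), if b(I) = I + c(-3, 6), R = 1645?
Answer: 12725/8 ≈ 1590.6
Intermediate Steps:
c(G, U) = 4 - G/8
b(I) = 35/8 + I (b(I) = I + (4 - ⅛*(-3)) = I + (4 + 3/8) = I + 35/8 = 35/8 + I)
R - b(50) = 1645 - (35/8 + 50) = 1645 - 1*435/8 = 1645 - 435/8 = 12725/8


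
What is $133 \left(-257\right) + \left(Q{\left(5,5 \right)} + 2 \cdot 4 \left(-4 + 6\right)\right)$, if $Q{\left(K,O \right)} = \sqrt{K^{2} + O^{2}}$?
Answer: $-34165 + 5 \sqrt{2} \approx -34158.0$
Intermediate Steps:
$133 \left(-257\right) + \left(Q{\left(5,5 \right)} + 2 \cdot 4 \left(-4 + 6\right)\right) = 133 \left(-257\right) + \left(\sqrt{5^{2} + 5^{2}} + 2 \cdot 4 \left(-4 + 6\right)\right) = -34181 + \left(\sqrt{25 + 25} + 2 \cdot 4 \cdot 2\right) = -34181 + \left(\sqrt{50} + 2 \cdot 8\right) = -34181 + \left(5 \sqrt{2} + 16\right) = -34181 + \left(16 + 5 \sqrt{2}\right) = -34165 + 5 \sqrt{2}$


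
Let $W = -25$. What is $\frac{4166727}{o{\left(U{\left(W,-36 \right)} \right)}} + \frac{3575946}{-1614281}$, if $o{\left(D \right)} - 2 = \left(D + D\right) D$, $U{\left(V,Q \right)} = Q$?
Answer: $\frac{6716992224363}{4187444914} \approx 1604.1$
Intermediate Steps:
$o{\left(D \right)} = 2 + 2 D^{2}$ ($o{\left(D \right)} = 2 + \left(D + D\right) D = 2 + 2 D D = 2 + 2 D^{2}$)
$\frac{4166727}{o{\left(U{\left(W,-36 \right)} \right)}} + \frac{3575946}{-1614281} = \frac{4166727}{2 + 2 \left(-36\right)^{2}} + \frac{3575946}{-1614281} = \frac{4166727}{2 + 2 \cdot 1296} + 3575946 \left(- \frac{1}{1614281}\right) = \frac{4166727}{2 + 2592} - \frac{3575946}{1614281} = \frac{4166727}{2594} - \frac{3575946}{1614281} = \frac{6716992224363}{4187444914}$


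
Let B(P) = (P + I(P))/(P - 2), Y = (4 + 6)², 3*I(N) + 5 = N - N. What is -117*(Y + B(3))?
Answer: -11856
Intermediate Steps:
I(N) = -5/3 (I(N) = -5/3 + (N - N)/3 = -5/3 + (⅓)*0 = -5/3 + 0 = -5/3)
Y = 100 (Y = 10² = 100)
B(P) = (-5/3 + P)/(-2 + P) (B(P) = (P - 5/3)/(P - 2) = (-5/3 + P)/(-2 + P))
-117*(Y + B(3)) = -117*(100 + (-5/3 + 3)/(-2 + 3)) = -117*(100 + (4/3)/1) = -117*(100 + 1*(4/3)) = -117*(100 + 4/3) = -117*304/3 = -11856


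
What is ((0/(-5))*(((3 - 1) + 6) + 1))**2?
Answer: 0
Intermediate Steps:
((0/(-5))*(((3 - 1) + 6) + 1))**2 = ((0*(-1/5))*((2 + 6) + 1))**2 = (0*(8 + 1))**2 = (0*9)**2 = 0**2 = 0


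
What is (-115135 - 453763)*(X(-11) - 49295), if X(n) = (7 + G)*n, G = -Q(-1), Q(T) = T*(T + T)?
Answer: 28075116300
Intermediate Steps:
Q(T) = 2*T² (Q(T) = T*(2*T) = 2*T²)
G = -2 (G = -2*(-1)² = -2 ≈ -2.0000)
X(n) = 5*n (X(n) = (7 - 2)*n = 5*n)
(-115135 - 453763)*(X(-11) - 49295) = (-115135 - 453763)*(5*(-11) - 49295) = -568898*(-55 - 49295) = -568898*(-49350) = 28075116300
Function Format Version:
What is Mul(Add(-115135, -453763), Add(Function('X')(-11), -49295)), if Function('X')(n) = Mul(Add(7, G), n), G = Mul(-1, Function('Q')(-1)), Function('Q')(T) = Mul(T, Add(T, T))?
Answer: 28075116300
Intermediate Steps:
Function('Q')(T) = Mul(2, Pow(T, 2)) (Function('Q')(T) = Mul(T, Mul(2, T)) = Mul(2, Pow(T, 2)))
G = -2 (G = Mul(-1, Mul(2, Pow(-1, 2))) = Mul(-1, Mul(2, 1)) = Mul(-1, 2) = -2)
Function('X')(n) = Mul(5, n) (Function('X')(n) = Mul(Add(7, -2), n) = Mul(5, n))
Mul(Add(-115135, -453763), Add(Function('X')(-11), -49295)) = Mul(Add(-115135, -453763), Add(Mul(5, -11), -49295)) = Mul(-568898, Add(-55, -49295)) = Mul(-568898, -49350) = 28075116300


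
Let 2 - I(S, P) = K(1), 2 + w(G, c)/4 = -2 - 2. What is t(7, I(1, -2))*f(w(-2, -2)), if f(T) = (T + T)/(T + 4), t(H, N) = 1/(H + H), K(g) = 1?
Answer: 6/35 ≈ 0.17143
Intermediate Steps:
w(G, c) = -24 (w(G, c) = -8 + 4*(-2 - 2) = -8 + 4*(-4) = -8 - 16 = -24)
I(S, P) = 1 (I(S, P) = 2 - 1*1 = 2 - 1 = 1)
t(H, N) = 1/(2*H)
f(T) = 2*T/(4 + T) (f(T) = (2*T)/(4 + T) = 2*T/(4 + T))
t(7, I(1, -2))*f(w(-2, -2)) = ((½)/7)*(2*(-24)/(4 - 24)) = ((½)*(⅐))*(2*(-24)/(-20)) = (2*(-24)*(-1/20))/14 = (1/14)*(12/5) = 6/35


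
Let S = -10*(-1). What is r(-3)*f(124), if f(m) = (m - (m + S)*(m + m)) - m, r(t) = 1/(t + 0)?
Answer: 33232/3 ≈ 11077.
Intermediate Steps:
S = 10
r(t) = 1/t
f(m) = -2*m*(10 + m) (f(m) = (m - (m + 10)*(m + m)) - m = (m - (10 + m)*2*m) - m = (m - 2*m*(10 + m)) - m = -2*m*(10 + m))
r(-3)*f(124) = (-2*124*(10 + 124))/(-3) = -(-2)*124*134/3 = -⅓*(-33232) = 33232/3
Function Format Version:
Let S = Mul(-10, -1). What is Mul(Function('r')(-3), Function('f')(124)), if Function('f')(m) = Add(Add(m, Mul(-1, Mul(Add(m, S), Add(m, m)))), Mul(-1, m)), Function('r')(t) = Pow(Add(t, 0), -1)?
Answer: Rational(33232, 3) ≈ 11077.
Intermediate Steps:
S = 10
Function('r')(t) = Pow(t, -1)
Function('f')(m) = Mul(-2, m, Add(10, m)) (Function('f')(m) = Add(Add(m, Mul(-1, Mul(Add(m, 10), Add(m, m)))), Mul(-1, m)) = Add(Add(m, Mul(-1, Mul(Add(10, m), Mul(2, m)))), Mul(-1, m)) = Add(Add(m, Mul(-1, Mul(2, m, Add(10, m)))), Mul(-1, m)) = Add(Add(m, Mul(-2, m, Add(10, m))), Mul(-1, m)) = Mul(-2, m, Add(10, m)))
Mul(Function('r')(-3), Function('f')(124)) = Mul(Pow(-3, -1), Mul(-2, 124, Add(10, 124))) = Mul(Rational(-1, 3), Mul(-2, 124, 134)) = Mul(Rational(-1, 3), -33232) = Rational(33232, 3)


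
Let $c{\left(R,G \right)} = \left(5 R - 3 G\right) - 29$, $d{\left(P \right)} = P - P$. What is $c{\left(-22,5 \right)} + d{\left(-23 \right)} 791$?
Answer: $-154$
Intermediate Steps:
$d{\left(P \right)} = 0$
$c{\left(R,G \right)} = -29 - 3 G + 5 R$ ($c{\left(R,G \right)} = \left(- 3 G + 5 R\right) - 29 = -29 - 3 G + 5 R$)
$c{\left(-22,5 \right)} + d{\left(-23 \right)} 791 = \left(-29 - 15 + 5 \left(-22\right)\right) + 0 \cdot 791 = \left(-29 - 15 - 110\right) + 0 = -154 + 0 = -154$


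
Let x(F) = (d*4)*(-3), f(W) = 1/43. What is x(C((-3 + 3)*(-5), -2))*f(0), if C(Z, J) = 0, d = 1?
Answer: -12/43 ≈ -0.27907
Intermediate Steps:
f(W) = 1/43
x(F) = -12 (x(F) = (1*4)*(-3) = 4*(-3) = -12)
x(C((-3 + 3)*(-5), -2))*f(0) = -12*1/43 = -12/43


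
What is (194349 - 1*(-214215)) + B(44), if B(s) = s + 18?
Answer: 408626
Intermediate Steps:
B(s) = 18 + s
(194349 - 1*(-214215)) + B(44) = (194349 - 1*(-214215)) + (18 + 44) = (194349 + 214215) + 62 = 408564 + 62 = 408626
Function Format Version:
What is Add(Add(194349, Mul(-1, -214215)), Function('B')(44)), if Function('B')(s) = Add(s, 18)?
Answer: 408626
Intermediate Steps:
Function('B')(s) = Add(18, s)
Add(Add(194349, Mul(-1, -214215)), Function('B')(44)) = Add(Add(194349, Mul(-1, -214215)), Add(18, 44)) = Add(Add(194349, 214215), 62) = Add(408564, 62) = 408626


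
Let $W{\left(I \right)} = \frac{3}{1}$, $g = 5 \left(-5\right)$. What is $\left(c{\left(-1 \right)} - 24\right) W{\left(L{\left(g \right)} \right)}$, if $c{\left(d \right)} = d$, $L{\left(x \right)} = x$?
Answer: $-75$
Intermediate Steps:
$g = -25$
$W{\left(I \right)} = 3$ ($W{\left(I \right)} = 3 \cdot 1 = 3$)
$\left(c{\left(-1 \right)} - 24\right) W{\left(L{\left(g \right)} \right)} = \left(-1 - 24\right) 3 = \left(-25\right) 3 = -75$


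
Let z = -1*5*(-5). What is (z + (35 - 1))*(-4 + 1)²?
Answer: 531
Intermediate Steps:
z = 25 (z = -5*(-5) = 25)
(z + (35 - 1))*(-4 + 1)² = (25 + (35 - 1))*(-4 + 1)² = (25 + 34)*(-3)² = 59*9 = 531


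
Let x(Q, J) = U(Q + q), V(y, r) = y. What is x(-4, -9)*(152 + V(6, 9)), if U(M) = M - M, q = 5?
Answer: 0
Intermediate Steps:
U(M) = 0
x(Q, J) = 0
x(-4, -9)*(152 + V(6, 9)) = 0*(152 + 6) = 0*158 = 0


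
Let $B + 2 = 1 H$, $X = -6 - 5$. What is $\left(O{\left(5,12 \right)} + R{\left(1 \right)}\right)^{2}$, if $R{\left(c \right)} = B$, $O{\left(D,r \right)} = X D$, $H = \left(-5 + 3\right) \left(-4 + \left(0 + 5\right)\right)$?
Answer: $3481$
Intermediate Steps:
$H = -2$ ($H = - 2 \left(-4 + 5\right) = \left(-2\right) 1 = -2$)
$X = -11$
$O{\left(D,r \right)} = - 11 D$
$B = -4$ ($B = -2 + 1 \left(-2\right) = -2 - 2 = -4$)
$R{\left(c \right)} = -4$
$\left(O{\left(5,12 \right)} + R{\left(1 \right)}\right)^{2} = \left(\left(-11\right) 5 - 4\right)^{2} = \left(-55 - 4\right)^{2} = \left(-59\right)^{2} = 3481$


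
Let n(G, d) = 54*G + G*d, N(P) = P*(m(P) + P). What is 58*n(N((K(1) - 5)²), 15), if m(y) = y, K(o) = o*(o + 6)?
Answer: 128064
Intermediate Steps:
K(o) = o*(6 + o)
N(P) = 2*P² (N(P) = P*(P + P) = P*(2*P) = 2*P²)
58*n(N((K(1) - 5)²), 15) = 58*((2*((1*(6 + 1) - 5)²)²)*(54 + 15)) = 58*((2*((1*7 - 5)²)²)*69) = 58*((2*((7 - 5)²)²)*69) = 58*((2*(2²)²)*69) = 58*((2*4²)*69) = 58*((2*16)*69) = 58*(32*69) = 58*2208 = 128064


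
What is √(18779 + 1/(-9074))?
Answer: 3*√171801716970/9074 ≈ 137.04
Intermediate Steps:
√(18779 + 1/(-9074)) = √(18779 - 1/9074) = √(170400645/9074) = 3*√171801716970/9074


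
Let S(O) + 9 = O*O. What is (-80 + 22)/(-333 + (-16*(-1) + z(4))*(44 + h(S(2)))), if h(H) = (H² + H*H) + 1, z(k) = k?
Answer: -58/1567 ≈ -0.037013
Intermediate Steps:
S(O) = -9 + O² (S(O) = -9 + O*O = -9 + O²)
h(H) = 1 + 2*H² (h(H) = (H² + H²) + 1 = 2*H² + 1 = 1 + 2*H²)
(-80 + 22)/(-333 + (-16*(-1) + z(4))*(44 + h(S(2)))) = (-80 + 22)/(-333 + (-16*(-1) + 4)*(44 + (1 + 2*(-9 + 2²)²))) = -58/(-333 + (16 + 4)*(44 + (1 + 2*(-9 + 4)²))) = -58/(-333 + 20*(44 + (1 + 2*(-5)²))) = -58/(-333 + 20*(44 + (1 + 2*25))) = -58/(-333 + 20*(44 + (1 + 50))) = -58/(-333 + 20*(44 + 51)) = -58/(-333 + 20*95) = -58/(-333 + 1900) = -58/1567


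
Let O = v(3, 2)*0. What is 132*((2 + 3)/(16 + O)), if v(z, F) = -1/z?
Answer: 165/4 ≈ 41.250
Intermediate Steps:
O = 0 (O = -1/3*0 = -1*⅓*0 = -⅓*0 = 0)
132*((2 + 3)/(16 + O)) = 132*((2 + 3)/(16 + 0)) = 132*(5/16) = 165/4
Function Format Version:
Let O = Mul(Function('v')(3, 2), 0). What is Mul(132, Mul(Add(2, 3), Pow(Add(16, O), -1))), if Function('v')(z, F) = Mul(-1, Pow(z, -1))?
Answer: Rational(165, 4) ≈ 41.250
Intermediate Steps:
O = 0 (O = Mul(Mul(-1, Pow(3, -1)), 0) = Mul(Mul(-1, Rational(1, 3)), 0) = Mul(Rational(-1, 3), 0) = 0)
Mul(132, Mul(Add(2, 3), Pow(Add(16, O), -1))) = Mul(132, Mul(Add(2, 3), Pow(Add(16, 0), -1))) = Mul(132, Mul(5, Pow(16, -1))) = Mul(132, Mul(5, Rational(1, 16))) = Mul(132, Rational(5, 16)) = Rational(165, 4)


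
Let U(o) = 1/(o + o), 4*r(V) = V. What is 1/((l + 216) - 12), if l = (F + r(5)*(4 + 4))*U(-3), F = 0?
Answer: 3/607 ≈ 0.0049423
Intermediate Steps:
r(V) = V/4
U(o) = 1/(2*o)
l = -5/3 (l = (0 + ((¼)*5)*(4 + 4))*((½)/(-3)) = (0 + (5/4)*8)*((½)*(-⅓)) = (0 + 10)*(-⅙) = 10*(-⅙) = -5/3 ≈ -1.6667)
1/((l + 216) - 12) = 1/((-5/3 + 216) - 12) = 1/(643/3 - 12) = 1/(607/3) = 3/607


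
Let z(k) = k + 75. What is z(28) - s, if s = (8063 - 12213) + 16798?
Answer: -12545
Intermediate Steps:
s = 12648 (s = -4150 + 16798 = 12648)
z(k) = 75 + k
z(28) - s = (75 + 28) - 1*12648 = 103 - 12648 = -12545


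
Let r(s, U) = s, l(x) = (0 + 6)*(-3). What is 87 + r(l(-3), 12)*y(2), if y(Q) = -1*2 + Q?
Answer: 87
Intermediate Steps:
y(Q) = -2 + Q
l(x) = -18 (l(x) = 6*(-3) = -18)
87 + r(l(-3), 12)*y(2) = 87 - 18*(-2 + 2) = 87 - 18*0 = 87 + 0 = 87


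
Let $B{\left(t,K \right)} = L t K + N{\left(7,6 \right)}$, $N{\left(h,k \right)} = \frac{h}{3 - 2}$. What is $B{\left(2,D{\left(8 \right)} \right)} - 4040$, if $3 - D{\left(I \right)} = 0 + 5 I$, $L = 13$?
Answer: $-4995$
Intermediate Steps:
$D{\left(I \right)} = 3 - 5 I$ ($D{\left(I \right)} = 3 - \left(0 + 5 I\right) = 3 - 5 I$)
$N{\left(h,k \right)} = h$ ($N{\left(h,k \right)} = \frac{h}{3 - 2} = \frac{h}{1} = h 1 = h$)
$B{\left(t,K \right)} = 7 + 13 K t$ ($B{\left(t,K \right)} = 13 t K + 7 = 13 K t + 7 = 7 + 13 K t$)
$B{\left(2,D{\left(8 \right)} \right)} - 4040 = \left(7 + 13 \left(3 - 40\right) 2\right) - 4040 = \left(7 + 13 \left(-37\right) 2\right) - 4040 = \left(7 - 962\right) - 4040 = -955 - 4040 = -4995$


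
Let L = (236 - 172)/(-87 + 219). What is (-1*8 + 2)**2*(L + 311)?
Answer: 123348/11 ≈ 11213.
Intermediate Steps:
L = 16/33 (L = 64/132 = 64*(1/132) = 16/33 ≈ 0.48485)
(-1*8 + 2)**2*(L + 311) = (-1*8 + 2)**2*(16/33 + 311) = (-8 + 2)**2*(10279/33) = (-6)**2*(10279/33) = 36*(10279/33) = 123348/11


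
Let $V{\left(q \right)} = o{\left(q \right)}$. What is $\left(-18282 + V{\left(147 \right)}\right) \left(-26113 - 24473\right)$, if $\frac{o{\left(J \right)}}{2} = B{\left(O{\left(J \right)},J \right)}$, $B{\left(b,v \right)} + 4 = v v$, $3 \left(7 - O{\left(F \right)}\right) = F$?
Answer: $-1261007808$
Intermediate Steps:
$O{\left(F \right)} = 7 - \frac{F}{3}$
$B{\left(b,v \right)} = -4 + v^{2}$ ($B{\left(b,v \right)} = -4 + v v = -4 + v^{2}$)
$o{\left(J \right)} = -8 + 2 J^{2}$ ($o{\left(J \right)} = 2 \left(-4 + J^{2}\right) = -8 + 2 J^{2}$)
$V{\left(q \right)} = -8 + 2 q^{2}$
$\left(-18282 + V{\left(147 \right)}\right) \left(-26113 - 24473\right) = \left(-18282 - \left(8 - 2 \cdot 147^{2}\right)\right) \left(-26113 - 24473\right) = \left(-18282 + \left(-8 + 2 \cdot 21609\right)\right) \left(-50586\right) = \left(-18282 + \left(-8 + 43218\right)\right) \left(-50586\right) = \left(-18282 + 43210\right) \left(-50586\right) = 24928 \left(-50586\right) = -1261007808$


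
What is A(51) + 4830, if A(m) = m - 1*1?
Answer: 4880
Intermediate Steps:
A(m) = -1 + m (A(m) = m - 1 = -1 + m)
A(51) + 4830 = (-1 + 51) + 4830 = 50 + 4830 = 4880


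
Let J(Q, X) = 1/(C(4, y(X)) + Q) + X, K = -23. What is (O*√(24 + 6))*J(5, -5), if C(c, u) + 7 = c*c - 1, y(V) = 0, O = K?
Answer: 1472*√30/13 ≈ 620.19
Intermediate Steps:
O = -23
C(c, u) = -8 + c² (C(c, u) = -7 + (c*c - 1) = -7 + (c² - 1) = -7 + (-1 + c²) = -8 + c²)
J(Q, X) = X + 1/(8 + Q) (J(Q, X) = 1/((-8 + 4²) + Q) + X = 1/((-8 + 16) + Q) + X = 1/(8 + Q) + X = X + 1/(8 + Q))
(O*√(24 + 6))*J(5, -5) = (-23*√(24 + 6))*((1 + 8*(-5) + 5*(-5))/(8 + 5)) = (-23*√30)*((1 - 40 - 25)/13) = (-23*√30)*((1/13)*(-64)) = -23*√30*(-64/13) = 1472*√30/13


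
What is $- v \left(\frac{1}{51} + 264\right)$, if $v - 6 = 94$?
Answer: $- \frac{1346500}{51} \approx -26402.0$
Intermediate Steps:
$v = 100$ ($v = 6 + 94 = 100$)
$- v \left(\frac{1}{51} + 264\right) = - 100 \left(\frac{1}{51} + 264\right) = - \frac{100 \cdot 13465}{51} = \left(-1\right) \frac{1346500}{51} = - \frac{1346500}{51}$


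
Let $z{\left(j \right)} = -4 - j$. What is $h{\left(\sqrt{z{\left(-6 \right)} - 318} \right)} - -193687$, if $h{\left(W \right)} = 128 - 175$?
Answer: $193640$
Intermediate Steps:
$h{\left(W \right)} = -47$
$h{\left(\sqrt{z{\left(-6 \right)} - 318} \right)} - -193687 = -47 - -193687 = -47 + 193687 = 193640$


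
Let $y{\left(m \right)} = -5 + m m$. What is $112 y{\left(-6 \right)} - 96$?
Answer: $3376$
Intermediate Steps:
$y{\left(m \right)} = -5 + m^{2}$
$112 y{\left(-6 \right)} - 96 = 112 \left(-5 + \left(-6\right)^{2}\right) - 96 = 112 \left(-5 + 36\right) - 96 = 112 \cdot 31 - 96 = 3472 - 96 = 3376$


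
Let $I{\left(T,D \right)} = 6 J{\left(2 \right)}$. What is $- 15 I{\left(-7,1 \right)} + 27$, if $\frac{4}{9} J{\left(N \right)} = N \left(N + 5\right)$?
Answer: $-2808$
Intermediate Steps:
$J{\left(N \right)} = \frac{9 N \left(5 + N\right)}{4}$ ($J{\left(N \right)} = \frac{9 N \left(N + 5\right)}{4} = \frac{9 N \left(5 + N\right)}{4}$)
$I{\left(T,D \right)} = 189$ ($I{\left(T,D \right)} = 6 \cdot \frac{9}{4} \cdot 2 \left(5 + 2\right) = 6 \cdot \frac{9}{4} \cdot 2 \cdot 7 = 6 \cdot \frac{63}{2} = 189$)
$- 15 I{\left(-7,1 \right)} + 27 = \left(-15\right) 189 + 27 = -2835 + 27 = -2808$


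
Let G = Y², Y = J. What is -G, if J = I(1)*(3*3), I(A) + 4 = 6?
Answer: -324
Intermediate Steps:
I(A) = 2 (I(A) = -4 + 6 = 2)
J = 18 (J = 2*(3*3) = 2*9 = 18)
Y = 18
G = 324 (G = 18² = 324)
-G = -1*324 = -324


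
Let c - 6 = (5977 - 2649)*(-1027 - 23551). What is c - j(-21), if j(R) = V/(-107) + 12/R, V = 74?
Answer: -61264886976/749 ≈ -8.1796e+7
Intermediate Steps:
j(R) = -74/107 + 12/R (j(R) = 74/(-107) + 12/R = 74*(-1/107) + 12/R = -74/107 + 12/R)
c = -81795578 (c = 6 + (5977 - 2649)*(-1027 - 23551) = 6 + 3328*(-24578) = 6 - 81795584 = -81795578)
c - j(-21) = -81795578 - (-74/107 + 12/(-21)) = -81795578 - (-74/107 + 12*(-1/21)) = -81795578 - (-74/107 - 4/7) = -81795578 - 1*(-946/749) = -81795578 + 946/749 = -61264886976/749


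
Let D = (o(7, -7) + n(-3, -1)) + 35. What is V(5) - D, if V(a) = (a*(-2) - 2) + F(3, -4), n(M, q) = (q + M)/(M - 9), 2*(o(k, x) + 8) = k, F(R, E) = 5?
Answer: -227/6 ≈ -37.833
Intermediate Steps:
o(k, x) = -8 + k/2
n(M, q) = (M + q)/(-9 + M)
V(a) = 3 - 2*a (V(a) = (a*(-2) - 2) + 5 = (-2*a - 2) + 5 = (-2 - 2*a) + 5 = 3 - 2*a)
D = 185/6 (D = ((-8 + (½)*7) + (-3 - 1)/(-9 - 3)) + 35 = ((-8 + 7/2) - 4/(-12)) + 35 = (-9/2 - 1/12*(-4)) + 35 = (-9/2 + ⅓) + 35 = -25/6 + 35 = 185/6 ≈ 30.833)
V(5) - D = (3 - 2*5) - 1*185/6 = (3 - 10) - 185/6 = -7 - 185/6 = -227/6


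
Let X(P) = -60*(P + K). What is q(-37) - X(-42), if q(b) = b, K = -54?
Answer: -5797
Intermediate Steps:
X(P) = 3240 - 60*P (X(P) = -60*(P - 54) = -60*(-54 + P) = 3240 - 60*P)
q(-37) - X(-42) = -37 - (3240 - 60*(-42)) = -37 - (3240 + 2520) = -37 - 1*5760 = -37 - 5760 = -5797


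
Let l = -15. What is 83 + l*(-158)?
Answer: 2453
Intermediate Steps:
83 + l*(-158) = 83 - 15*(-158) = 83 + 2370 = 2453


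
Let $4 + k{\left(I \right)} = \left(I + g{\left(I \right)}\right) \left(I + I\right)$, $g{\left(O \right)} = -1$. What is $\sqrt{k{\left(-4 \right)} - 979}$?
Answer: $i \sqrt{943} \approx 30.708 i$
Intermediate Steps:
$k{\left(I \right)} = -4 + 2 I \left(-1 + I\right)$ ($k{\left(I \right)} = -4 + \left(I - 1\right) \left(I + I\right) = -4 + \left(-1 + I\right) 2 I = -4 + 2 I \left(-1 + I\right)$)
$\sqrt{k{\left(-4 \right)} - 979} = \sqrt{\left(-4 - -8 + 2 \left(-4\right)^{2}\right) - 979} = \sqrt{\left(-4 + 8 + 2 \cdot 16\right) - 979} = \sqrt{\left(-4 + 8 + 32\right) - 979} = \sqrt{36 - 979} = \sqrt{-943} = i \sqrt{943}$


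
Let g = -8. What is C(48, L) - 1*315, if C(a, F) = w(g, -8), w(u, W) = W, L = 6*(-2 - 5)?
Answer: -323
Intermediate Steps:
L = -42 (L = 6*(-7) = -42)
C(a, F) = -8
C(48, L) - 1*315 = -8 - 1*315 = -8 - 315 = -323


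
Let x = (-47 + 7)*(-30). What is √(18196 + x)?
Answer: 2*√4849 ≈ 139.27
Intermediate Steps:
x = 1200 (x = -40*(-30) = 1200)
√(18196 + x) = √(18196 + 1200) = √19396 = 2*√4849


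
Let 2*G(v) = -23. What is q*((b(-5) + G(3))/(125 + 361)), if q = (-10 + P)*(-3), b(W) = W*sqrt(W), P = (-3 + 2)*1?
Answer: -253/324 - 55*I*sqrt(5)/162 ≈ -0.78086 - 0.75916*I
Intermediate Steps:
P = -1 (P = -1*1 = -1)
b(W) = W**(3/2)
G(v) = -23/2 (G(v) = (1/2)*(-23) = -23/2)
q = 33 (q = (-10 - 1)*(-3) = -11*(-3) = 33)
q*((b(-5) + G(3))/(125 + 361)) = 33*(((-5)**(3/2) - 23/2)/(125 + 361)) = 33*((-5*I*sqrt(5) - 23/2)/486) = 33*((-23/2 - 5*I*sqrt(5))*(1/486)) = 33*(-23/972 - 5*I*sqrt(5)/486) = -253/324 - 55*I*sqrt(5)/162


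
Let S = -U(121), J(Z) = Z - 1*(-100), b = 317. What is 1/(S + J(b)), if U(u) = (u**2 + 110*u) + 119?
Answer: -1/27653 ≈ -3.6162e-5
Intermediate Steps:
U(u) = 119 + u**2 + 110*u
J(Z) = 100 + Z (J(Z) = Z + 100 = 100 + Z)
S = -28070 (S = -(119 + 121**2 + 110*121) = -(119 + 14641 + 13310) = -1*28070 = -28070)
1/(S + J(b)) = 1/(-28070 + (100 + 317)) = 1/(-28070 + 417) = 1/(-27653) = -1/27653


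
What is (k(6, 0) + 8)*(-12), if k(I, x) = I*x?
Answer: -96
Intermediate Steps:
(k(6, 0) + 8)*(-12) = (6*0 + 8)*(-12) = (0 + 8)*(-12) = 8*(-12) = -96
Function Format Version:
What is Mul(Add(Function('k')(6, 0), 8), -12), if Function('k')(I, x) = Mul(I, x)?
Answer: -96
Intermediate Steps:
Mul(Add(Function('k')(6, 0), 8), -12) = Mul(Add(Mul(6, 0), 8), -12) = Mul(Add(0, 8), -12) = Mul(8, -12) = -96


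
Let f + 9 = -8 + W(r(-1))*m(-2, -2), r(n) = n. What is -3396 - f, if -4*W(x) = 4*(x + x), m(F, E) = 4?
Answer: -3387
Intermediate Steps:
W(x) = -2*x (W(x) = -(x + x) = -2*x)
f = -9 (f = -9 + (-8 - 2*(-1)*4) = -9 + (-8 + 2*4) = -9 + (-8 + 8) = -9 + 0 = -9)
-3396 - f = -3396 - 1*(-9) = -3396 + 9 = -3387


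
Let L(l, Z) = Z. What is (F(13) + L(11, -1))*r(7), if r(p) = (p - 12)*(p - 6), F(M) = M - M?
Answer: 5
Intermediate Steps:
F(M) = 0
r(p) = (-12 + p)*(-6 + p)
(F(13) + L(11, -1))*r(7) = (0 - 1)*(72 + 7² - 18*7) = -(72 + 49 - 126) = -1*(-5) = 5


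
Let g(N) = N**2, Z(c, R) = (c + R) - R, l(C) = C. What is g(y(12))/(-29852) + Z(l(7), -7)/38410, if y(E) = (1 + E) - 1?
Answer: -1330519/286653830 ≈ -0.0046416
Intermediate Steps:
y(E) = E
Z(c, R) = c (Z(c, R) = (R + c) - R = c)
g(y(12))/(-29852) + Z(l(7), -7)/38410 = 12**2/(-29852) + 7/38410 = 144*(-1/29852) + 7*(1/38410) = -36/7463 + 7/38410 = -1330519/286653830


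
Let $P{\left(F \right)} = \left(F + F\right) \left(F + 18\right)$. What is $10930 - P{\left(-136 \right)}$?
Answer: $-21166$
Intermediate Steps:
$P{\left(F \right)} = 2 F \left(18 + F\right)$
$10930 - P{\left(-136 \right)} = 10930 - 2 \left(-136\right) \left(18 - 136\right) = 10930 - 2 \left(-136\right) \left(-118\right) = 10930 - 32096 = -21166$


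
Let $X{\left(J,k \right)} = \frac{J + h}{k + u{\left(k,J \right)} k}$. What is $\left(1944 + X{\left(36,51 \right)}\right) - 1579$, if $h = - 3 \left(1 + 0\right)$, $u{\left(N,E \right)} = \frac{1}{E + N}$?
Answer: $\frac{49727}{136} \approx 365.64$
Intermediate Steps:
$h = -3$ ($h = \left(-3\right) 1 = -3$)
$X{\left(J,k \right)} = \frac{-3 + J}{k + \frac{k}{J + k}}$ ($X{\left(J,k \right)} = \frac{J - 3}{k + \frac{k}{J + k}} = \frac{-3 + J}{k + \frac{k}{J + k}}$)
$\left(1944 + X{\left(36,51 \right)}\right) - 1579 = \left(1944 + \frac{\left(-3 + 36\right) \left(36 + 51\right)}{51 \left(1 + 36 + 51\right)}\right) - 1579 = \left(1944 + \frac{1}{51} \cdot \frac{1}{88} \cdot 33 \cdot 87\right) - 1579 = \left(1944 + \frac{87}{136}\right) - 1579 = \frac{264471}{136} - 1579 = \frac{49727}{136}$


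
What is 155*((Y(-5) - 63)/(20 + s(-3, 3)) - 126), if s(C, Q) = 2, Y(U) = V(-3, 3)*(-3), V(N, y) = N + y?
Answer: -439425/22 ≈ -19974.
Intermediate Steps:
Y(U) = 0 (Y(U) = (-3 + 3)*(-3) = 0*(-3) = 0)
155*((Y(-5) - 63)/(20 + s(-3, 3)) - 126) = 155*((0 - 63)/(20 + 2) - 126) = 155*(-63/22 - 126) = 155*(-2835/22) = -439425/22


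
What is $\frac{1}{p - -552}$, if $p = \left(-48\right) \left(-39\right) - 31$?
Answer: $\frac{1}{2393} \approx 0.00041789$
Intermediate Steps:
$p = 1841$ ($p = 1872 - 31 = 1841$)
$\frac{1}{p - -552} = \frac{1}{1841 - -552} = \frac{1}{1841 + \left(-1335 + 1887\right)} = \frac{1}{1841 + 552} = \frac{1}{2393}$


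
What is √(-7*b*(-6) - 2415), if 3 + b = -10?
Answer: 3*I*√329 ≈ 54.415*I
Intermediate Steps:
b = -13 (b = -3 - 10 = -13)
√(-7*b*(-6) - 2415) = √(-7*(-13)*(-6) - 2415) = √(91*(-6) - 2415) = √(-546 - 2415) = √(-2961) = 3*I*√329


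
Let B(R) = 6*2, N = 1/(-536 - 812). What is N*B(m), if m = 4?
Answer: -3/337 ≈ -0.0089021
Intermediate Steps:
N = -1/1348 (N = 1/(-1348) = -1/1348 ≈ -0.00074184)
B(R) = 12
N*B(m) = -1/1348*12 = -3/337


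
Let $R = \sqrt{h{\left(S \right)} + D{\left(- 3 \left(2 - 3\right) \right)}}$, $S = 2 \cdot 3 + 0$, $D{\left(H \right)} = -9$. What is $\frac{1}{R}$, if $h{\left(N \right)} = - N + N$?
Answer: $- \frac{i}{3} \approx - 0.33333 i$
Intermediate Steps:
$S = 6$ ($S = 6 + 0 = 6$)
$h{\left(N \right)} = 0$
$R = 3 i$ ($R = \sqrt{0 - 9} = \sqrt{-9} = 3 i \approx 3.0 i$)
$\frac{1}{R} = \frac{1}{3 i} = - \frac{i}{3}$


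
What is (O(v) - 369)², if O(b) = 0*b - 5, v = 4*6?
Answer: 139876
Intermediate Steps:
v = 24
O(b) = -5 (O(b) = 0 - 5 = -5)
(O(v) - 369)² = (-5 - 369)² = (-374)² = 139876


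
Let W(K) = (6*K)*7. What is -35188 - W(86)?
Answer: -38800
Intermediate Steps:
W(K) = 42*K
-35188 - W(86) = -35188 - 42*86 = -35188 - 1*3612 = -35188 - 3612 = -38800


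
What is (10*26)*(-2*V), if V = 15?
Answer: -7800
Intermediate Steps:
(10*26)*(-2*V) = (10*26)*(-2*15) = 260*(-30) = -7800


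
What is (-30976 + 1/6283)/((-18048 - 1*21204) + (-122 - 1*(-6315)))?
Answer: 14970939/15977669 ≈ 0.93699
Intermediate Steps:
(-30976 + 1/6283)/((-18048 - 1*21204) + (-122 - 1*(-6315))) = (-30976 + 1/6283)/((-18048 - 21204) + (-122 + 6315)) = -194622207/(6283*(-39252 + 6193)) = -194622207/6283/(-33059) = -194622207/6283*(-1/33059) = 14970939/15977669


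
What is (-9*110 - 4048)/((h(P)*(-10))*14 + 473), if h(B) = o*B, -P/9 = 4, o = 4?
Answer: -5038/20633 ≈ -0.24417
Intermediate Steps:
P = -36 (P = -9*4 = -36)
h(B) = 4*B
(-9*110 - 4048)/((h(P)*(-10))*14 + 473) = (-9*110 - 4048)/(((4*(-36))*(-10))*14 + 473) = (-990 - 4048)/(-144*(-10)*14 + 473) = -5038/(1440*14 + 473) = -5038/(20160 + 473) = -5038/20633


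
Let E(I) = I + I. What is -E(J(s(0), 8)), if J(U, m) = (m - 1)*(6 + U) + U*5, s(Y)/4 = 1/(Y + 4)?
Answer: -108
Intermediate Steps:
s(Y) = 4/(4 + Y) (s(Y) = 4/(Y + 4) = 4/(4 + Y))
J(U, m) = 5*U + (-1 + m)*(6 + U) (J(U, m) = (-1 + m)*(6 + U) + 5*U = 5*U + (-1 + m)*(6 + U))
E(I) = 2*I
-E(J(s(0), 8)) = -2*(-6 + 4*(4/(4 + 0)) + 6*8 + (4/(4 + 0))*8) = -2*(-6 + 4*(4/4) + 48 + (4/4)*8) = -2*(-6 + 4*(4*(¼)) + 48 + (4*(¼))*8) = -2*(-6 + 4*1 + 48 + 1*8) = -2*(-6 + 4 + 48 + 8) = -2*54 = -1*108 = -108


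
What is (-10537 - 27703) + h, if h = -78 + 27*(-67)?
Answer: -40127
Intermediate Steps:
h = -1887 (h = -78 - 1809 = -1887)
(-10537 - 27703) + h = (-10537 - 27703) - 1887 = -38240 - 1887 = -40127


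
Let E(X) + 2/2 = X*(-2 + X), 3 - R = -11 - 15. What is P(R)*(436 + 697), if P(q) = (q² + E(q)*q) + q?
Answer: 26679884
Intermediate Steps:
R = 29 (R = 3 - (-11 - 15) = 3 - 1*(-26) = 3 + 26 = 29)
E(X) = -1 + X*(-2 + X)
P(q) = q + q² + q*(-1 + q² - 2*q) (P(q) = (q² + (-1 + q² - 2*q)*q) + q = (q² + q*(-1 + q² - 2*q)) + q = q + q² + q*(-1 + q² - 2*q))
P(R)*(436 + 697) = (29²*(-1 + 29))*(436 + 697) = (841*28)*1133 = 23548*1133 = 26679884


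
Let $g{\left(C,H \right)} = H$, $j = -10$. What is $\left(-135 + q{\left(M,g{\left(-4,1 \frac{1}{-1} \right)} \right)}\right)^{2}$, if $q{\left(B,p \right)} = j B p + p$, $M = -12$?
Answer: $65536$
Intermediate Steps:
$q{\left(B,p \right)} = p - 10 B p$ ($q{\left(B,p \right)} = - 10 B p + p = p - 10 B p$)
$\left(-135 + q{\left(M,g{\left(-4,1 \frac{1}{-1} \right)} \right)}\right)^{2} = \left(-135 + 1 \frac{1}{-1} \left(1 - -120\right)\right)^{2} = \left(-135 + 1 \left(-1\right) \left(1 + 120\right)\right)^{2} = \left(-135 - 121\right)^{2} = \left(-256\right)^{2} = 65536$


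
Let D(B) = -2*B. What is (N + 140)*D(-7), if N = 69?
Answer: 2926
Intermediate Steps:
(N + 140)*D(-7) = (69 + 140)*(-2*(-7)) = 209*14 = 2926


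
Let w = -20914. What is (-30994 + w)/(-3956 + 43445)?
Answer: -51908/39489 ≈ -1.3145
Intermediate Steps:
(-30994 + w)/(-3956 + 43445) = (-30994 - 20914)/(-3956 + 43445) = -51908/39489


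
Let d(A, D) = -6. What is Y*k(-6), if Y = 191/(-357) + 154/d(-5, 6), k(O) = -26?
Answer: 81068/119 ≈ 681.24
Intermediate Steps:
Y = -3118/119 (Y = 191/(-357) + 154/(-6) = 191*(-1/357) + 154*(-⅙) = -191/357 - 77/3 = -3118/119 ≈ -26.202)
Y*k(-6) = -3118/119*(-26) = 81068/119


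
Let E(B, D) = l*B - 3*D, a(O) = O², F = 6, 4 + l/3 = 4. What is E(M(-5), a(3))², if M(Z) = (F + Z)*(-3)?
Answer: 729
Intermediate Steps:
l = 0 (l = -12 + 3*4 = -12 + 12 = 0)
M(Z) = -18 - 3*Z (M(Z) = (6 + Z)*(-3) = -18 - 3*Z)
E(B, D) = -3*D (E(B, D) = 0*B - 3*D = 0 - 3*D = -3*D)
E(M(-5), a(3))² = (-3*3²)² = (-3*9)² = (-27)² = 729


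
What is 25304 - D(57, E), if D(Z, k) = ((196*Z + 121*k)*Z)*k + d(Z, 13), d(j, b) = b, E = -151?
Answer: -61075802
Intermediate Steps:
D(Z, k) = 13 + Z*k*(121*k + 196*Z) (D(Z, k) = ((196*Z + 121*k)*Z)*k + 13 = ((121*k + 196*Z)*Z)*k + 13 = (Z*(121*k + 196*Z))*k + 13 = Z*k*(121*k + 196*Z) + 13 = 13 + Z*k*(121*k + 196*Z))
25304 - D(57, E) = 25304 - (13 + 121*57*(-151)**2 + 196*(-151)*57**2) = 25304 - (13 + 121*57*22801 + 196*(-151)*3249) = 25304 - (13 + 157258497 - 96157404) = 25304 - 1*61101106 = 25304 - 61101106 = -61075802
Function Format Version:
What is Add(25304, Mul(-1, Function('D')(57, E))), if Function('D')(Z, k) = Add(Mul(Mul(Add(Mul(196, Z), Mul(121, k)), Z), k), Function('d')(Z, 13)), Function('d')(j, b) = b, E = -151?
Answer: -61075802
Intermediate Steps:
Function('D')(Z, k) = Add(13, Mul(Z, k, Add(Mul(121, k), Mul(196, Z)))) (Function('D')(Z, k) = Add(Mul(Mul(Add(Mul(196, Z), Mul(121, k)), Z), k), 13) = Add(Mul(Mul(Add(Mul(121, k), Mul(196, Z)), Z), k), 13) = Add(Mul(Mul(Z, Add(Mul(121, k), Mul(196, Z))), k), 13) = Add(Mul(Z, k, Add(Mul(121, k), Mul(196, Z))), 13) = Add(13, Mul(Z, k, Add(Mul(121, k), Mul(196, Z)))))
Add(25304, Mul(-1, Function('D')(57, E))) = Add(25304, Mul(-1, Add(13, Mul(121, 57, Pow(-151, 2)), Mul(196, -151, Pow(57, 2))))) = Add(25304, Mul(-1, Add(13, Mul(121, 57, 22801), Mul(196, -151, 3249)))) = Add(25304, Mul(-1, Add(13, 157258497, -96157404))) = Add(25304, Mul(-1, 61101106)) = Add(25304, -61101106) = -61075802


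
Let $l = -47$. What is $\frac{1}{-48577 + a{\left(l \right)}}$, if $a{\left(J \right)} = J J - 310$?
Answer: $- \frac{1}{46678} \approx -2.1423 \cdot 10^{-5}$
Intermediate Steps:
$a{\left(J \right)} = -310 + J^{2}$ ($a{\left(J \right)} = J^{2} - 310 = -310 + J^{2}$)
$\frac{1}{-48577 + a{\left(l \right)}} = \frac{1}{-48577 - \left(310 - \left(-47\right)^{2}\right)} = \frac{1}{-48577 + \left(-310 + 2209\right)} = \frac{1}{-48577 + 1899} = \frac{1}{-46678} = - \frac{1}{46678}$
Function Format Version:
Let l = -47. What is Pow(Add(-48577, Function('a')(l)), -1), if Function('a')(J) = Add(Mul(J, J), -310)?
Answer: Rational(-1, 46678) ≈ -2.1423e-5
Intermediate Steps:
Function('a')(J) = Add(-310, Pow(J, 2)) (Function('a')(J) = Add(Pow(J, 2), -310) = Add(-310, Pow(J, 2)))
Pow(Add(-48577, Function('a')(l)), -1) = Pow(Add(-48577, Add(-310, Pow(-47, 2))), -1) = Pow(Add(-48577, Add(-310, 2209)), -1) = Pow(Add(-48577, 1899), -1) = Pow(-46678, -1) = Rational(-1, 46678)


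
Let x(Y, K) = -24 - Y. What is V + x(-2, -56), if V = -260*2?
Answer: -542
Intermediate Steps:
V = -520
V + x(-2, -56) = -520 + (-24 - 1*(-2)) = -520 + (-24 + 2) = -520 - 22 = -542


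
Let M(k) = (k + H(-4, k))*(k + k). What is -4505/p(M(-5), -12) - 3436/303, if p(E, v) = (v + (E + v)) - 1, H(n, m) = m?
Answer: -108181/1515 ≈ -71.407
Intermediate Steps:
M(k) = 4*k² (M(k) = (k + k)*(k + k) = (2*k)*(2*k) = 4*k²)
p(E, v) = -1 + E + 2*v (p(E, v) = (E + 2*v) - 1 = -1 + E + 2*v)
-4505/p(M(-5), -12) - 3436/303 = -4505/(-1 + 4*(-5)² + 2*(-12)) - 3436/303 = -4505/(-1 + 4*25 - 24) - 3436*1/303 = -4505/(-1 + 100 - 24) - 3436/303 = -4505/75 - 3436/303 = -4505*1/75 - 3436/303 = -901/15 - 3436/303 = -108181/1515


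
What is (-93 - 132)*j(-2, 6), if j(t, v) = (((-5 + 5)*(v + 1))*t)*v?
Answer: 0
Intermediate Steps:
j(t, v) = 0 (j(t, v) = ((0*(1 + v))*t)*v = (0*t)*v = 0*v = 0)
(-93 - 132)*j(-2, 6) = (-93 - 132)*0 = -225*0 = 0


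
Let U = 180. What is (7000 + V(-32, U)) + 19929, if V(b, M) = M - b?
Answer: 27141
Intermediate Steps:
(7000 + V(-32, U)) + 19929 = (7000 + (180 - 1*(-32))) + 19929 = (7000 + (180 + 32)) + 19929 = (7000 + 212) + 19929 = 7212 + 19929 = 27141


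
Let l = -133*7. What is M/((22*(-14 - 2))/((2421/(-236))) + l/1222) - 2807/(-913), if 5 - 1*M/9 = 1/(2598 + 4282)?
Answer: 1376577199378313/311747970843760 ≈ 4.4157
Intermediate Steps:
M = 309591/6880 (M = 45 - 9/(2598 + 4282) = 45 - 9/6880 = 309591/6880 ≈ 44.999)
l = -931
M/((22*(-14 - 2))/((2421/(-236))) + l/1222) - 2807/(-913) = 309591/(6880*((22*(-14 - 2))/((2421/(-236))) - 931/1222)) - 2807/(-913) = 309591/(6880*((22*(-16))/((2421*(-1/236))) - 931*1/1222)) - 2807*(-1/913) = 309591/(6880*(-352/(-2421/236) - 931/1222)) + 2807/913 = 309591/(6880*(-352*(-236/2421) - 931/1222)) + 2807/913 = 309591/(6880*(83072/2421 - 931/1222)) + 2807/913 = 309591/(6880*(99260033/2958462)) + 2807/913 = (309591/6880)*(2958462/99260033) + 2807/913 = 457956604521/341454513520 + 2807/913 = 1376577199378313/311747970843760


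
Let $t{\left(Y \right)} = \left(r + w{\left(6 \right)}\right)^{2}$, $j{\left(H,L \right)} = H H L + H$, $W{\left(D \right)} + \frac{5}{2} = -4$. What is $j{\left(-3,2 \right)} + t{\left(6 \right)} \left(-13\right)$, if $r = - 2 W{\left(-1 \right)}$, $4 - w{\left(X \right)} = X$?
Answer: $-1558$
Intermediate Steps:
$W{\left(D \right)} = - \frac{13}{2}$ ($W{\left(D \right)} = - \frac{5}{2} - 4 = - \frac{13}{2}$)
$w{\left(X \right)} = 4 - X$
$r = 13$ ($r = \left(-2\right) \left(- \frac{13}{2}\right) = 13$)
$j{\left(H,L \right)} = H + L H^{2}$ ($j{\left(H,L \right)} = H^{2} L + H = L H^{2} + H = H + L H^{2}$)
$t{\left(Y \right)} = 121$ ($t{\left(Y \right)} = \left(13 + \left(4 - 6\right)\right)^{2} = \left(13 - 2\right)^{2} = 11^{2} = 121$)
$j{\left(-3,2 \right)} + t{\left(6 \right)} \left(-13\right) = - 3 \left(1 - 6\right) + 121 \left(-13\right) = - 3 \left(1 - 6\right) - 1573 = \left(-3\right) \left(-5\right) - 1573 = 15 - 1573 = -1558$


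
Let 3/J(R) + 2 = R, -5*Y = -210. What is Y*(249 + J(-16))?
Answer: 10451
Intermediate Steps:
Y = 42 (Y = -⅕*(-210) = 42)
J(R) = 3/(-2 + R)
Y*(249 + J(-16)) = 42*(249 + 3/(-2 - 16)) = 42*(249 + 3/(-18)) = 42*(249 + 3*(-1/18)) = 42*(249 - ⅙) = 42*(1493/6) = 10451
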